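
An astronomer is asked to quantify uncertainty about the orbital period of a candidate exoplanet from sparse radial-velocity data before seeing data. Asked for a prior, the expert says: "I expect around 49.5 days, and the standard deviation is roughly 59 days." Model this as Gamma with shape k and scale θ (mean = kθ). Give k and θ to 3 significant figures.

For Gamma(k, scale θ): mean = kθ, variance = kθ², so CV = 1/√k.
CV = SD/mean = 59/49.5 = 1.192, hence k = 1/CV² = 0.704.
Then θ = mean/k = 49.5/0.704 = 70.3.

k ≈ 0.704, θ ≈ 70.3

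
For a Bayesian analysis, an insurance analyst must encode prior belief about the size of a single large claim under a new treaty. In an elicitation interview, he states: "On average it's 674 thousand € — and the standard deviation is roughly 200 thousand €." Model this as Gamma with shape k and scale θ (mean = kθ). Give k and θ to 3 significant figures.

For Gamma(k, scale θ): mean = kθ, variance = kθ², so CV = 1/√k.
CV = SD/mean = 200/674 = 0.2967, hence k = 1/CV² = 11.4.
Then θ = mean/k = 674/11.4 = 59.3.

k ≈ 11.4, θ ≈ 59.3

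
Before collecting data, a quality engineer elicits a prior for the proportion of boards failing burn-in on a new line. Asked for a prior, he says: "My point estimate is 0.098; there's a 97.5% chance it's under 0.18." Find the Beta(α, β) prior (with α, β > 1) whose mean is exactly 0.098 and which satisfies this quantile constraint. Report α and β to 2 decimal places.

α ≈ 6.43, β ≈ 59.20

With mean 0.098 fixed, write α = 0.098s, β = 0.902s where s = α+β.
Need P(θ < 0.18) = 0.975 under Beta(0.098s, 0.902s). Normal approximation: (q−m)/√(m(1−m)/s) ≈ z_{0.975} = 1.96, so s ≈ 0.098·0.902·(1.96)²/(0.18−0.098)² = 50.5.
At s = 50.5: P(θ<0.18) ≈ 0.960. Adjusting to match 0.975 gives s ≈ 65.63.
So α = 0.098·65.63 ≈ 6.43, β = 0.902·65.63 ≈ 59.20.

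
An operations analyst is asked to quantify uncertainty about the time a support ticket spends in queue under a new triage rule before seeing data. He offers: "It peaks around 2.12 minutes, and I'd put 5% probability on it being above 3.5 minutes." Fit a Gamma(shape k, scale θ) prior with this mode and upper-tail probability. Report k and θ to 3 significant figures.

Gamma(k,θ) with k>1 has mode (k−1)θ, so θ = 2.12/(k−1).
Need P(X < 3.5) = 0.95 with θ tied to k this way. Start at k = 2, θ = 2.12: P(X<3.5) ≈ 0.491.
Too low — raise k to concentrate. Iterating converges to k ≈ 12.1.
Then θ = 2.12/(12.1−1) ≈ 0.191.

k ≈ 12.1, θ ≈ 0.191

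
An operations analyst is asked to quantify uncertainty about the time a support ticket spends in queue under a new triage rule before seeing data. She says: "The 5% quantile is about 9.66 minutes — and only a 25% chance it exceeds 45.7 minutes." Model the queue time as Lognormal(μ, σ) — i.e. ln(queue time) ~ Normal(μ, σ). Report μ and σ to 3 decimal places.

μ ≈ 3.370, σ ≈ 0.670

If T ~ Lognormal(μ,σ) then ln T ~ Normal(μ,σ), so the p-quantile of ln T is μ + z_p·σ.
ln(9.66) = 2.268 and ln(45.7) = 3.822; z_{0.05} = -1.645, z_{0.75} = 0.6745.
σ = (3.822 − 2.268)/(0.6745 − (-1.645)) = 0.670.
μ = 2.268 − (-1.645)·0.670 = 3.370.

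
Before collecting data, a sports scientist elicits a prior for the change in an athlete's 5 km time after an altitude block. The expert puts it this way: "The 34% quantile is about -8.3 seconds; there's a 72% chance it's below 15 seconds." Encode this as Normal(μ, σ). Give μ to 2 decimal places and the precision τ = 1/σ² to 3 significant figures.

μ = 1.36, τ = 0.00182

The p-quantile of Normal(μ,σ) is μ + z_p·σ, with z_{0.34} = -0.4125 and z_{0.72} = 0.5828.
Eliminate σ: μ = (z₂·x₁ − z₁·x₂)/(z₂ − z₁) = (0.5828·-8.3 − (-0.4125)·15)/0.9953 = 1.36.
Then σ = (x₂ − x₁)/(z₂ − z₁) = (15 − -8.3)/0.9953 = 23.41.
Precision τ = 1/σ² = 1/23.41² = 0.00182.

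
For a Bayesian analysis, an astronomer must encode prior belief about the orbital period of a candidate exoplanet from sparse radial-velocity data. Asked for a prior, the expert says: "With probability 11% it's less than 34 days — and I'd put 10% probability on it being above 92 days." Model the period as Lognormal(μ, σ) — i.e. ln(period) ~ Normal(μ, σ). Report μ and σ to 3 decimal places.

μ ≈ 4.013, σ ≈ 0.397

If T ~ Lognormal(μ,σ) then ln T ~ Normal(μ,σ), so the p-quantile of ln T is μ + z_p·σ.
ln(34) = 3.526 and ln(92) = 4.522; z_{0.11} = -1.227, z_{0.9} = 1.282.
σ = (4.522 − 3.526)/(1.282 − (-1.227)) = 0.397.
μ = 3.526 − (-1.227)·0.397 = 4.013.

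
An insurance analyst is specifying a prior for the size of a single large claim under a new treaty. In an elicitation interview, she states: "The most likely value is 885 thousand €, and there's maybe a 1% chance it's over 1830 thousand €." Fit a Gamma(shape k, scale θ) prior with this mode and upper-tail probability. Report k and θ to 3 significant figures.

k ≈ 10.2, θ ≈ 95.7

Gamma(k,θ) with k>1 has mode (k−1)θ, so θ = 885/(k−1).
Need P(X < 1830) = 0.99 with θ tied to k this way. Start at k = 2, θ = 885: P(X<1830) ≈ 0.612.
Too low — raise k to concentrate. Iterating converges to k ≈ 10.2.
Then θ = 885/(10.2−1) ≈ 95.7.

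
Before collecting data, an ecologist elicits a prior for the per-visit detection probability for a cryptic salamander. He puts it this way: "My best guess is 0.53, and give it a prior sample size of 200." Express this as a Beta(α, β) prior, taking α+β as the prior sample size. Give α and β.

α = 106, β = 94

Under the effective-sample-size interpretation, Beta(α, β) has prior mean α/(α+β) and prior sample size α+β.
So α+β = 200 and α/(α+β) = 0.53, giving α = 0.53·200 = 106 and β = 200 − 106 = 94.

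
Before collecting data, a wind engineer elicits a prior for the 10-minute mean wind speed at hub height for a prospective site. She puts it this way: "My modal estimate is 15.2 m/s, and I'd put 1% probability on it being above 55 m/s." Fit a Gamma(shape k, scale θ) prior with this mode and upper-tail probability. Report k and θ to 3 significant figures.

k ≈ 3.6, θ ≈ 5.85

Gamma(k,θ) with k>1 has mode (k−1)θ, so θ = 15.2/(k−1).
Need P(X < 55) = 0.99 with θ tied to k this way. Start at k = 2, θ = 15.2: P(X<55) ≈ 0.876.
Too low — raise k to concentrate. Iterating converges to k ≈ 3.6.
Then θ = 15.2/(3.6−1) ≈ 5.85.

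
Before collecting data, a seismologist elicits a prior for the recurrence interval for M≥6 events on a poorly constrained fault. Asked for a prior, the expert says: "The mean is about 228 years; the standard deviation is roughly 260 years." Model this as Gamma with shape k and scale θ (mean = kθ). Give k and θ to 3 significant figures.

k ≈ 0.769, θ ≈ 296

For Gamma(k, scale θ): mean = kθ, variance = kθ², so CV = 1/√k.
CV = SD/mean = 260/228 = 1.14, hence k = 1/CV² = 0.769.
Then θ = mean/k = 228/0.769 = 296.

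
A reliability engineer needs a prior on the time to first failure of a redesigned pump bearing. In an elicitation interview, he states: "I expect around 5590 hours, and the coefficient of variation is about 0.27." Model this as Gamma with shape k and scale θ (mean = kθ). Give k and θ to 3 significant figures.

For Gamma(k, scale θ): mean = kθ, variance = kθ², so CV = 1/√k.
CV = 0.27, hence k = 1/CV² = 13.7.
Then θ = mean/k = 5590/13.7 = 408.

k ≈ 13.7, θ ≈ 408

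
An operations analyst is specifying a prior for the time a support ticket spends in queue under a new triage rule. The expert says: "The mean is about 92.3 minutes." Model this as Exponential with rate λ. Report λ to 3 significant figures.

Exponential mean = 1/λ, so λ = 1/92.3 = 0.0108.

λ ≈ 0.0108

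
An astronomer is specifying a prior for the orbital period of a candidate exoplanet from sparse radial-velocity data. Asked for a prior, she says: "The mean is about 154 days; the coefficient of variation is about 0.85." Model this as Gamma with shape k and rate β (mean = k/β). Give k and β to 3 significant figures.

For Gamma(k, rate β): mean = k/β, variance = k/β², so CV = 1/√k.
CV = 0.85, hence k = 1/CV² = 1.38.
Then β = k/mean = 1.38/154 = 0.00899.

k ≈ 1.38, β ≈ 0.00899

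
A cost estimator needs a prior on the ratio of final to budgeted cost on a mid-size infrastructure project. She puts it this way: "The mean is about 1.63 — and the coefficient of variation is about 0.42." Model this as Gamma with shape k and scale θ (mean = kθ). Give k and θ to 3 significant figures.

k ≈ 5.67, θ ≈ 0.288

For Gamma(k, scale θ): mean = kθ, variance = kθ², so CV = 1/√k.
CV = 0.42, hence k = 1/CV² = 5.67.
Then θ = mean/k = 1.63/5.67 = 0.288.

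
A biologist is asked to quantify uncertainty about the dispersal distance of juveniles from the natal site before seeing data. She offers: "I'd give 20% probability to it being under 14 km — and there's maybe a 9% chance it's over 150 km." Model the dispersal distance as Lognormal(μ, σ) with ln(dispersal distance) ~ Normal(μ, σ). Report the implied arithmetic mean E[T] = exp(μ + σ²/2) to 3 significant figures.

If T ~ Lognormal(μ,σ) then ln T ~ Normal(μ,σ), so the p-quantile of ln T is μ + z_p·σ.
ln(14) = 2.639 and ln(150) = 5.011; z_{0.2} = -0.8416, z_{0.91} = 1.341.
σ = (5.011 − 2.639)/(1.341 − (-0.8416)) = 1.087.
μ = 2.639 − (-0.8416)·1.087 = 3.554.
E[T] = exp(μ + σ²/2) = exp(3.554 + 0.5905) = 63.1 km.

E[T] ≈ 63.1 km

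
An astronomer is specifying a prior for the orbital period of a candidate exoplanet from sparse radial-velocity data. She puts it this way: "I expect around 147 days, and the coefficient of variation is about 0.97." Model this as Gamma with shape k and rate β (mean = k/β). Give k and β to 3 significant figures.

k ≈ 1.06, β ≈ 0.00723

For Gamma(k, rate β): mean = k/β, variance = k/β², so CV = 1/√k.
CV = 0.97, hence k = 1/CV² = 1.06.
Then β = k/mean = 1.06/147 = 0.00723.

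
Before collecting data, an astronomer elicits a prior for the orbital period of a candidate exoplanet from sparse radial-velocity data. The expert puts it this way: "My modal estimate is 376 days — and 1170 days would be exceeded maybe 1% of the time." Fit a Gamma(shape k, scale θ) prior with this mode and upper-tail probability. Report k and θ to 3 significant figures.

Gamma(k,θ) with k>1 has mode (k−1)θ, so θ = 376/(k−1).
Need P(X < 1170) = 0.99 with θ tied to k this way. Start at k = 2, θ = 376: P(X<1170) ≈ 0.817.
Too low — raise k to concentrate. Iterating converges to k ≈ 4.46.
Then θ = 376/(4.46−1) ≈ 109.

k ≈ 4.46, θ ≈ 109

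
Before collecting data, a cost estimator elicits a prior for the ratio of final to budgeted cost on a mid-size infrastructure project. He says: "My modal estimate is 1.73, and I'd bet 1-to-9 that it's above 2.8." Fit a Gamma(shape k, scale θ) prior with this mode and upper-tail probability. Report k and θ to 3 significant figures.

Gamma(k,θ) with k>1 has mode (k−1)θ, so θ = 1.73/(k−1).
Need P(X < 2.8) = 0.9 with θ tied to k this way. Start at k = 2, θ = 1.73: P(X<2.8) ≈ 0.481.
Too low — raise k to concentrate. Iterating converges to k ≈ 9.12.
Then θ = 1.73/(9.12−1) ≈ 0.213.

k ≈ 9.12, θ ≈ 0.213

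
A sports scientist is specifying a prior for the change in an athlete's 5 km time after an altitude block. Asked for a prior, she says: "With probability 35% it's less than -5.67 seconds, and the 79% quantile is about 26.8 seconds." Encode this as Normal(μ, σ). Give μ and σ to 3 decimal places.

μ = 4.828, σ = 27.246

For Normal(μ,σ), the p-quantile is μ + z_p·σ. Here z_{0.35} = -0.3853, z_{0.79} = 0.8064.
So -5.67 = μ − 0.3853σ and 26.8 = μ + 0.8064σ.
Subtracting: σ = (26.8 − -5.67)/(0.8064 − (-0.3853)) = 27.246.
Then μ = -5.67 − (-0.3853)·27.246 = 4.828.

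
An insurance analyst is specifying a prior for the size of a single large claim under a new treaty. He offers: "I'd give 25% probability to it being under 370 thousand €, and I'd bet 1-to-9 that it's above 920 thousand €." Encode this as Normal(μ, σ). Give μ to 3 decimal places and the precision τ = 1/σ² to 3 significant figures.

μ = 559.653, τ = 1.26e-05

The p-quantile of Normal(μ,σ) is μ + z_p·σ, with z_{0.25} = -0.6745 and z_{0.9} = 1.282.
Eliminate σ: μ = (z₂·x₁ − z₁·x₂)/(z₂ − z₁) = (1.282·370 − (-0.6745)·920)/1.956 = 559.653.
Then σ = (x₂ − x₁)/(z₂ − z₁) = (920 − 370)/1.956 = 281.180.
Precision τ = 1/σ² = 1/281.2² = 1.26e-05.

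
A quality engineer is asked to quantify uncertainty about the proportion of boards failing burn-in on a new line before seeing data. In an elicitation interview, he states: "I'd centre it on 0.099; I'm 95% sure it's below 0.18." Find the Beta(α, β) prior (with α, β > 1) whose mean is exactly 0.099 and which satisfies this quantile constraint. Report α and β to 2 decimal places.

α ≈ 4.49, β ≈ 40.85

With mean 0.099 fixed, write α = 0.099s, β = 0.901s where s = α+β.
Need P(θ < 0.18) = 0.95 under Beta(0.099s, 0.901s). Normal approximation: (q−m)/√(m(1−m)/s) ≈ z_{0.95} = 1.64, so s ≈ 0.099·0.901·(1.64)²/(0.18−0.099)² = 36.8.
At s = 36.8: P(θ<0.18) ≈ 0.934. Adjusting to match 0.95 gives s ≈ 45.34.
So α = 0.099·45.34 ≈ 4.49, β = 0.901·45.34 ≈ 40.85.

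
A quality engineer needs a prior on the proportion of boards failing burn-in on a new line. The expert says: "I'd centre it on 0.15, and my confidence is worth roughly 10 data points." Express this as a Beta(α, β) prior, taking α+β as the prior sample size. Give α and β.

α = 1.5, β = 8.5

Under the effective-sample-size interpretation, Beta(α, β) has prior mean α/(α+β) and prior sample size α+β.
So α+β = 10 and α/(α+β) = 0.15, giving α = 0.15·10 = 1.5 and β = 10 − 1.5 = 8.5.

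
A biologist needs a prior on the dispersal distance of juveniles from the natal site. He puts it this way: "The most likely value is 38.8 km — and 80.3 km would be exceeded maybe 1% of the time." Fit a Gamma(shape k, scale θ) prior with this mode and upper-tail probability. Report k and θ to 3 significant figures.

Gamma(k,θ) with k>1 has mode (k−1)θ, so θ = 38.8/(k−1).
Need P(X < 80.3) = 0.99 with θ tied to k this way. Start at k = 2, θ = 38.8: P(X<80.3) ≈ 0.613.
Too low — raise k to concentrate. Iterating converges to k ≈ 10.2.
Then θ = 38.8/(10.2−1) ≈ 4.21.

k ≈ 10.2, θ ≈ 4.21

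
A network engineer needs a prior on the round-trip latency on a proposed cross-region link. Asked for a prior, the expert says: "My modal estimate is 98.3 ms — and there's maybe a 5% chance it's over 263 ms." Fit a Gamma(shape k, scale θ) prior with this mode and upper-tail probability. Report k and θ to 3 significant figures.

Gamma(k,θ) with k>1 has mode (k−1)θ, so θ = 98.3/(k−1).
Need P(X < 263) = 0.95 with θ tied to k this way. Start at k = 2, θ = 98.3: P(X<263) ≈ 0.747.
Too low — raise k to concentrate. Iterating converges to k ≈ 3.78.
Then θ = 98.3/(3.78−1) ≈ 35.4.

k ≈ 3.78, θ ≈ 35.4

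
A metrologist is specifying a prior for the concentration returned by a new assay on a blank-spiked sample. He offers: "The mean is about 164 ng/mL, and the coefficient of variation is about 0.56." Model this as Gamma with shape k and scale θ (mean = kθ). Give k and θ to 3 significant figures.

k ≈ 3.19, θ ≈ 51.4

For Gamma(k, scale θ): mean = kθ, variance = kθ², so CV = 1/√k.
CV = 0.56, hence k = 1/CV² = 3.19.
Then θ = mean/k = 164/3.19 = 51.4.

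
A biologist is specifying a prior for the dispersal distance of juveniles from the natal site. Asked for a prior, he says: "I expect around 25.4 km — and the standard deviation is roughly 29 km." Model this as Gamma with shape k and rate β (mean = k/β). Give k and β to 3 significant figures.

k ≈ 0.767, β ≈ 0.0302

For Gamma(k, rate β): mean = k/β, variance = k/β², so CV = 1/√k.
CV = SD/mean = 29/25.4 = 1.142, hence k = 1/CV² = 0.767.
Then β = k/mean = 0.767/25.4 = 0.0302.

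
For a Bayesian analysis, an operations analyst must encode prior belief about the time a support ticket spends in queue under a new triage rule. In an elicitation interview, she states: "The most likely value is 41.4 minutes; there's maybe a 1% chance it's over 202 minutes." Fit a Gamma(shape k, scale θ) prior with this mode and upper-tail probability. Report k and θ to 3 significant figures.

Gamma(k,θ) with k>1 has mode (k−1)θ, so θ = 41.4/(k−1).
Need P(X < 202) = 0.99 with θ tied to k this way. Start at k = 2, θ = 41.4: P(X<202) ≈ 0.955.
Too low — raise k to concentrate. Iterating converges to k ≈ 2.57.
Then θ = 41.4/(2.57−1) ≈ 26.3.

k ≈ 2.57, θ ≈ 26.3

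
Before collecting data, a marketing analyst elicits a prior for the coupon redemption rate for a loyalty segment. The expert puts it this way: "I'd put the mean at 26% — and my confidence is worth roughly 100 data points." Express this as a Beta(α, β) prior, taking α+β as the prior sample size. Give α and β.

α = 26, β = 74

Under the effective-sample-size interpretation, Beta(α, β) has prior mean α/(α+β) and prior sample size α+β.
So α+β = 100 and α/(α+β) = 0.26, giving α = 0.26·100 = 26 and β = 100 − 26 = 74.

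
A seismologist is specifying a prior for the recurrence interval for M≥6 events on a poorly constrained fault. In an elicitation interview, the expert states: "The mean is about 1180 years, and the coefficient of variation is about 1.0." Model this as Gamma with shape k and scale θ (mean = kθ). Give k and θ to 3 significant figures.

For Gamma(k, scale θ): mean = kθ, variance = kθ², so CV = 1/√k.
CV = 1.0, hence k = 1/CV² = 1.
Then θ = mean/k = 1180/1 = 1180.

k ≈ 1, θ ≈ 1180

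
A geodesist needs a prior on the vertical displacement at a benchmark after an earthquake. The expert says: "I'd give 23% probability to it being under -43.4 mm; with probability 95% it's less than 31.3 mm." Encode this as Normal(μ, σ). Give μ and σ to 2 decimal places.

μ = -20.25, σ = 31.34

The p-quantile of Normal(μ,σ) is μ + z_p·σ, with z_{0.23} = -0.7388 and z_{0.95} = 1.645.
Eliminate σ: μ = (z₂·x₁ − z₁·x₂)/(z₂ − z₁) = (1.645·-43.4 − (-0.7388)·31.3)/2.384 = -20.25.
Then σ = (x₂ − x₁)/(z₂ − z₁) = (31.3 − -43.4)/2.384 = 31.34.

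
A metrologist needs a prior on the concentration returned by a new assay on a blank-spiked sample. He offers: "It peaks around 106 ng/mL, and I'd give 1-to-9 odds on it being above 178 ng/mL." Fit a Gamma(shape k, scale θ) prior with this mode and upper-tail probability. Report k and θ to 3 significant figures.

Gamma(k,θ) with k>1 has mode (k−1)θ, so θ = 106/(k−1).
Need P(X < 178) = 0.9 with θ tied to k this way. Start at k = 2, θ = 106: P(X<178) ≈ 0.500.
Too low — raise k to concentrate. Iterating converges to k ≈ 8.04.
Then θ = 106/(8.04−1) ≈ 15.1.

k ≈ 8.04, θ ≈ 15.1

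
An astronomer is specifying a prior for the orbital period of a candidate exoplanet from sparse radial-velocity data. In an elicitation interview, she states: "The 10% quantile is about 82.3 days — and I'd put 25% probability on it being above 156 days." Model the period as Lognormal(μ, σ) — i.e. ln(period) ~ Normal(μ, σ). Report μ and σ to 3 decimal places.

μ ≈ 4.829, σ ≈ 0.327

If T ~ Lognormal(μ,σ) then ln T ~ Normal(μ,σ), so the p-quantile of ln T is μ + z_p·σ.
ln(82.3) = 4.41 and ln(156) = 5.05; z_{0.1} = -1.282, z_{0.75} = 0.6745.
σ = (5.05 − 4.41)/(0.6745 − (-1.282)) = 0.327.
μ = 4.41 − (-1.282)·0.327 = 4.829.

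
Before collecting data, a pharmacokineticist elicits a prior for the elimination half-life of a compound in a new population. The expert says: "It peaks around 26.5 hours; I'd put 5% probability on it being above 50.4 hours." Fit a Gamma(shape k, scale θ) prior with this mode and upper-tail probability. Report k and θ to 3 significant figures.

k ≈ 7.73, θ ≈ 3.94

Gamma(k,θ) with k>1 has mode (k−1)θ, so θ = 26.5/(k−1).
Need P(X < 50.4) = 0.95 with θ tied to k this way. Start at k = 2, θ = 26.5: P(X<50.4) ≈ 0.567.
Too low — raise k to concentrate. Iterating converges to k ≈ 7.73.
Then θ = 26.5/(7.73−1) ≈ 3.94.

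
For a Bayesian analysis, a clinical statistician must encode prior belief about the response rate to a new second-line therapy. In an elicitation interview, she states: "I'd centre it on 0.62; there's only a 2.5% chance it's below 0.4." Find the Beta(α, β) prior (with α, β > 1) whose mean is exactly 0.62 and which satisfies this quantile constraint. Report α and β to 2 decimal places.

With mean 0.62 fixed, write α = 0.62s, β = 0.38s where s = α+β.
Need P(θ < 0.4) = 0.025 under Beta(0.62s, 0.38s). Normal approximation: (q−m)/√(m(1−m)/s) ≈ z_{0.025} = -1.96, so s ≈ 0.62·0.38·(-1.96)²/(0.4−0.62)² = 18.7.
At s = 18.7: P(θ<0.4) ≈ 0.027. Adjusting to match 0.025 gives s ≈ 19.33.
So α = 0.62·19.33 ≈ 11.98, β = 0.38·19.33 ≈ 7.34.

α ≈ 11.98, β ≈ 7.34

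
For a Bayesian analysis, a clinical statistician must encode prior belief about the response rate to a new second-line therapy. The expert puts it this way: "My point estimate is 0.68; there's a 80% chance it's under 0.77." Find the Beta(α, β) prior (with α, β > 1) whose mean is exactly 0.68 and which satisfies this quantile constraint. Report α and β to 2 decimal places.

With mean 0.68 fixed, write α = 0.68s, β = 0.32s where s = α+β.
Need P(θ < 0.77) = 0.8 under Beta(0.68s, 0.32s). Normal approximation: (q−m)/√(m(1−m)/s) ≈ z_{0.8} = 0.842, so s ≈ 0.68·0.32·(0.842)²/(0.77−0.68)² = 19.0.
At s = 19.0: P(θ<0.77) ≈ 0.795. Adjusting to match 0.8 gives s ≈ 19.66.
So α = 0.68·19.66 ≈ 13.37, β = 0.32·19.66 ≈ 6.29.

α ≈ 13.37, β ≈ 6.29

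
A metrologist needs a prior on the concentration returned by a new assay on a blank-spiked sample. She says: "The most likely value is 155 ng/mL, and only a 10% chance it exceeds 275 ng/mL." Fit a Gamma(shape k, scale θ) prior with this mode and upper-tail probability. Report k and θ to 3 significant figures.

k ≈ 6.78, θ ≈ 26.8

Gamma(k,θ) with k>1 has mode (k−1)θ, so θ = 155/(k−1).
Need P(X < 275) = 0.9 with θ tied to k this way. Start at k = 2, θ = 155: P(X<275) ≈ 0.529.
Too low — raise k to concentrate. Iterating converges to k ≈ 6.78.
Then θ = 155/(6.78−1) ≈ 26.8.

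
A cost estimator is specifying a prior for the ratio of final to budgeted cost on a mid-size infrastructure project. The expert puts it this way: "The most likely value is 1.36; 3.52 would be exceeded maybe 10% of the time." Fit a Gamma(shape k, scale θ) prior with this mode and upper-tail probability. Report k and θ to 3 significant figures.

Gamma(k,θ) with k>1 has mode (k−1)θ, so θ = 1.36/(k−1).
Need P(X < 3.52) = 0.9 with θ tied to k this way. Start at k = 2, θ = 1.36: P(X<3.52) ≈ 0.730.
Too low — raise k to concentrate. Iterating converges to k ≈ 3.12.
Then θ = 1.36/(3.12−1) ≈ 0.641.

k ≈ 3.12, θ ≈ 0.641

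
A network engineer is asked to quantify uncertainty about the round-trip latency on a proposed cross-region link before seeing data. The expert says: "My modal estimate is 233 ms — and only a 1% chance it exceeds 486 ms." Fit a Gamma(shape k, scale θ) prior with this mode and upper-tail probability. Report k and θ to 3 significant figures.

k ≈ 10, θ ≈ 25.8

Gamma(k,θ) with k>1 has mode (k−1)θ, so θ = 233/(k−1).
Need P(X < 486) = 0.99 with θ tied to k this way. Start at k = 2, θ = 233: P(X<486) ≈ 0.617.
Too low — raise k to concentrate. Iterating converges to k ≈ 10.
Then θ = 233/(10−1) ≈ 25.8.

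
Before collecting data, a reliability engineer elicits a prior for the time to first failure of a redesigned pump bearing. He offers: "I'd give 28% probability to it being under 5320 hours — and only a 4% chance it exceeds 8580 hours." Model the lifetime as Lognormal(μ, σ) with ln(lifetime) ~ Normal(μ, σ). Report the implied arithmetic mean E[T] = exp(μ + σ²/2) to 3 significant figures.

E[T] ≈ 6120 hours

If T ~ Lognormal(μ,σ) then ln T ~ Normal(μ,σ), so the p-quantile of ln T is μ + z_p·σ.
ln(5320) = 8.579 and ln(8580) = 9.057; z_{0.28} = -0.5828, z_{0.96} = 1.751.
σ = (9.057 − 8.579)/(1.751 − (-0.5828)) = 0.205.
μ = 8.579 − (-0.5828)·0.205 = 8.699.
E[T] = exp(μ + σ²/2) = exp(8.699 + 0.0210) = 6120 hours.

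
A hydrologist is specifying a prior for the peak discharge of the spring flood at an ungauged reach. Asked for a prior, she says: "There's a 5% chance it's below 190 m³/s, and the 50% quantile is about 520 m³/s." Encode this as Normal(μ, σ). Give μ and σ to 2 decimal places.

The p-quantile of Normal(μ,σ) is μ + z_p·σ, with z_{0.05} = -1.645 and z_{0.5} = 0.
Eliminate σ: μ = (z₂·x₁ − z₁·x₂)/(z₂ − z₁) = (0·190 − (-1.645)·520)/1.645 = 520.00.
Then σ = (x₂ − x₁)/(z₂ − z₁) = (520 − 190)/1.645 = 200.63.

μ = 520.00, σ = 200.63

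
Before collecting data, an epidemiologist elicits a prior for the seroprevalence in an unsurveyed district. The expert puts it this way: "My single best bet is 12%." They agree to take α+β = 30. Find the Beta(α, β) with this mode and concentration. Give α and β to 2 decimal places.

For α,β > 1 the Beta mode is (α−1)/(α+β−2). With α+β = 30, the mode is (α−1)/28.
Set (α−1)/28 = 0.12 → α = 1 + 0.12·28 = 4.36.
β = 30 − α = 25.64.

α = 4.36, β = 25.64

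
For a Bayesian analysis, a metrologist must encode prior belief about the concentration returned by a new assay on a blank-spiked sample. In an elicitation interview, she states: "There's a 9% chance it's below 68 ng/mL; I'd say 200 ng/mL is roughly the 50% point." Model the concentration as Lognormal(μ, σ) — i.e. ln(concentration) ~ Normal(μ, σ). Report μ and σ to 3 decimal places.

If T ~ Lognormal(μ,σ) then ln T ~ Normal(μ,σ), so the p-quantile of ln T is μ + z_p·σ.
ln(68) = 4.22 and ln(200) = 5.298; z_{0.09} = -1.341, z_{0.5} = 0.
σ = (5.298 − 4.22)/(0 − (-1.341)) = 0.805.
μ = 4.22 − (-1.341)·0.805 = 5.298.

μ ≈ 5.298, σ ≈ 0.805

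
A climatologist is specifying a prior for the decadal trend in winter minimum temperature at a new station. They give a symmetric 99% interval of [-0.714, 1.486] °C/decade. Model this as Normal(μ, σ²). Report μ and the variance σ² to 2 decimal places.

A symmetric 99% interval runs μ ± z·σ with z = 2.576.
Half-width = 1.1, so σ = 1.1/2.576 = 0.427 and σ² = 0.18.
μ is the interval midpoint, 0.39.

μ = 0.39, σ² = 0.18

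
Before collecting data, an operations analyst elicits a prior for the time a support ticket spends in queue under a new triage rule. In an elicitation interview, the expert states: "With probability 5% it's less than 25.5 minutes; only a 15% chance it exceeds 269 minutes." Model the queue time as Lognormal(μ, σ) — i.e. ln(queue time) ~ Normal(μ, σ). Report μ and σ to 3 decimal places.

If T ~ Lognormal(μ,σ) then ln T ~ Normal(μ,σ), so the p-quantile of ln T is μ + z_p·σ.
ln(25.5) = 3.239 and ln(269) = 5.595; z_{0.05} = -1.645, z_{0.85} = 1.036.
σ = (5.595 − 3.239)/(1.036 − (-1.645)) = 0.879.
μ = 3.239 − (-1.645)·0.879 = 4.684.

μ ≈ 4.684, σ ≈ 0.879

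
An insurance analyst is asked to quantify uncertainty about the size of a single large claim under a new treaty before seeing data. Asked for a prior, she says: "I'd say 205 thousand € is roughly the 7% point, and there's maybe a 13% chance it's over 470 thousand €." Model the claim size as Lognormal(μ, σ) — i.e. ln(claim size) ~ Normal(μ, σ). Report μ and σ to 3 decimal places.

If T ~ Lognormal(μ,σ) then ln T ~ Normal(μ,σ), so the p-quantile of ln T is μ + z_p·σ.
ln(205) = 5.323 and ln(470) = 6.153; z_{0.07} = -1.476, z_{0.87} = 1.126.
σ = (6.153 − 5.323)/(1.126 − (-1.476)) = 0.319.
μ = 5.323 − (-1.476)·0.319 = 5.794.

μ ≈ 5.794, σ ≈ 0.319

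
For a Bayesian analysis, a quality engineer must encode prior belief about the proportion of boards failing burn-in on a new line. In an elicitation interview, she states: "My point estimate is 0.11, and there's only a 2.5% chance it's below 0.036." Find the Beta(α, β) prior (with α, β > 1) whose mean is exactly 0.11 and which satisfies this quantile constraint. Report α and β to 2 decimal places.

α ≈ 4.71, β ≈ 38.13

With mean 0.11 fixed, write α = 0.11s, β = 0.89s where s = α+β.
Need P(θ < 0.036) = 0.025 under Beta(0.11s, 0.89s). Normal approximation: (q−m)/√(m(1−m)/s) ≈ z_{0.025} = -1.96, so s ≈ 0.11·0.89·(-1.96)²/(0.036−0.11)² = 68.7.
At s = 68.7: P(θ<0.036) ≈ 0.005. Adjusting to match 0.025 gives s ≈ 42.84.
So α = 0.11·42.84 ≈ 4.71, β = 0.89·42.84 ≈ 38.13.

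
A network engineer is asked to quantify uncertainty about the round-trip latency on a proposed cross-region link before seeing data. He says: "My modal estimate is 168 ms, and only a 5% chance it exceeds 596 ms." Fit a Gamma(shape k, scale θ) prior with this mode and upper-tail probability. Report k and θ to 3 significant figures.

Gamma(k,θ) with k>1 has mode (k−1)θ, so θ = 168/(k−1).
Need P(X < 596) = 0.95 with θ tied to k this way. Start at k = 2, θ = 168: P(X<596) ≈ 0.869.
Too low — raise k to concentrate. Iterating converges to k ≈ 2.61.
Then θ = 168/(2.61−1) ≈ 105.

k ≈ 2.61, θ ≈ 105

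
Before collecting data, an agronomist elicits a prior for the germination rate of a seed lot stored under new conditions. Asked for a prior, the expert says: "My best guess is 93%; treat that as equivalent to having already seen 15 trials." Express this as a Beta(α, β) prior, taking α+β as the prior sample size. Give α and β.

Under the effective-sample-size interpretation, Beta(α, β) has prior mean α/(α+β) and prior sample size α+β.
So α+β = 15 and α/(α+β) = 0.93, giving α = 0.93·15 = 13.95 and β = 15 − 13.95 = 1.05.

α = 13.95, β = 1.05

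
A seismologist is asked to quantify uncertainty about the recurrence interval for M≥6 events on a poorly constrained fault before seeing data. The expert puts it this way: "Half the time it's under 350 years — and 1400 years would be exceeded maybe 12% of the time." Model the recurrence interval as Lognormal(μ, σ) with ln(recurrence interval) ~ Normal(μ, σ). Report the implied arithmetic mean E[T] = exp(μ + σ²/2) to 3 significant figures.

If T ~ Lognormal(μ,σ) then ln T ~ Normal(μ,σ), so the p-quantile of ln T is μ + z_p·σ.
ln(350) = 5.858 and ln(1400) = 7.244; z_{0.5} = 0, z_{0.88} = 1.175.
σ = (7.244 − 5.858)/(1.175 − (0)) = 1.180.
μ = 5.858 − (0)·1.180 = 5.858.
E[T] = exp(μ + σ²/2) = exp(5.858 + 0.6960) = 702 years.

E[T] ≈ 702 years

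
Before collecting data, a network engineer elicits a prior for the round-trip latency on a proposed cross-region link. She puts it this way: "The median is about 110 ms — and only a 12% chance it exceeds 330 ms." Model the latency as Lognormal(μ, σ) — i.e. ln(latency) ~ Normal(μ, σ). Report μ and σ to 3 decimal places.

μ ≈ 4.700, σ ≈ 0.935

If T ~ Lognormal(μ,σ) then ln T ~ Normal(μ,σ), so the p-quantile of ln T is μ + z_p·σ.
ln(110) = 4.7 and ln(330) = 5.799; z_{0.5} = 0, z_{0.88} = 1.175.
σ = (5.799 − 4.7)/(1.175 − (0)) = 0.935.
μ = 4.7 − (0)·0.935 = 4.700.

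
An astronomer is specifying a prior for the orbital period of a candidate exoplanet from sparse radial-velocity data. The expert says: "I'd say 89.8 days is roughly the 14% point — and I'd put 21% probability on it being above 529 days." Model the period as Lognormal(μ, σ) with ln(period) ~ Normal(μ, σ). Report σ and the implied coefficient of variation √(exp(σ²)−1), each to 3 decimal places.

σ ≈ 0.940, CV ≈ 1.191

If T ~ Lognormal(μ,σ) then ln T ~ Normal(μ,σ), so the p-quantile of ln T is μ + z_p·σ.
ln(89.8) = 4.498 and ln(529) = 6.271; z_{0.14} = -1.08, z_{0.79} = 0.8064.
σ = (6.271 − 4.498)/(0.8064 − (-1.08)) = 0.940.
μ = 4.498 − (-1.08)·0.940 = 5.513.
CV = √(exp(σ²)−1) = √(exp(0.8835)−1) = 1.191.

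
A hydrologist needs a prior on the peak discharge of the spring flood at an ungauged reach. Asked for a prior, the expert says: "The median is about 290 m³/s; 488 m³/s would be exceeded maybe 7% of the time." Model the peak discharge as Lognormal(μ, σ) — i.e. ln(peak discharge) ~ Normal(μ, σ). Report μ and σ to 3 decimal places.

If T ~ Lognormal(μ,σ) then ln T ~ Normal(μ,σ), so the p-quantile of ln T is μ + z_p·σ.
ln(290) = 5.67 and ln(488) = 6.19; z_{0.5} = 0, z_{0.93} = 1.476.
σ = (6.19 − 5.67)/(1.476 − (0)) = 0.353.
μ = 5.67 − (0)·0.353 = 5.670.

μ ≈ 5.670, σ ≈ 0.353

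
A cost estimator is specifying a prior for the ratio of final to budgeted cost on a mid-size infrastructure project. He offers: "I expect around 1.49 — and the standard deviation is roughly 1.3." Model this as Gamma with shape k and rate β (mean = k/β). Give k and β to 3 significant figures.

k ≈ 1.31, β ≈ 0.882

For Gamma(k, rate β): mean = k/β, variance = k/β², so CV = 1/√k.
CV = SD/mean = 1.3/1.49 = 0.8725, hence k = 1/CV² = 1.31.
Then β = k/mean = 1.31/1.49 = 0.882.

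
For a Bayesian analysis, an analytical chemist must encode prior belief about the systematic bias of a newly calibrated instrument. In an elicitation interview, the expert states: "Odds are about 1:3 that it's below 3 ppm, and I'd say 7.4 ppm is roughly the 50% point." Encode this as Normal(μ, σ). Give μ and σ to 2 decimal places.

μ = 7.40, σ = 6.52

For Normal(μ,σ), the p-quantile is μ + z_p·σ. Here z_{0.25} = -0.6745, z_{0.5} = 0.
So 3 = μ − 0.6745σ and 7.4 = μ + 0σ.
Subtracting: σ = (7.4 − 3)/(0 − (-0.6745)) = 6.52.
Then μ = 3 − (-0.6745)·6.52 = 7.40.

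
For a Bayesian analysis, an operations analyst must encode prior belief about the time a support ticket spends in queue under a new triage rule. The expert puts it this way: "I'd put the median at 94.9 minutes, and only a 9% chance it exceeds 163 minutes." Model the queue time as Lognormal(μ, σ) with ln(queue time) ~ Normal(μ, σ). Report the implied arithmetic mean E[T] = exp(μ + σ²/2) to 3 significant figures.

E[T] ≈ 103 minutes

If T ~ Lognormal(μ,σ) then ln T ~ Normal(μ,σ), so the p-quantile of ln T is μ + z_p·σ.
ln(94.9) = 4.553 and ln(163) = 5.094; z_{0.5} = 0, z_{0.91} = 1.341.
σ = (5.094 − 4.553)/(1.341 − (0)) = 0.403.
μ = 4.553 − (0)·0.403 = 4.553.
E[T] = exp(μ + σ²/2) = exp(4.553 + 0.0814) = 103 minutes.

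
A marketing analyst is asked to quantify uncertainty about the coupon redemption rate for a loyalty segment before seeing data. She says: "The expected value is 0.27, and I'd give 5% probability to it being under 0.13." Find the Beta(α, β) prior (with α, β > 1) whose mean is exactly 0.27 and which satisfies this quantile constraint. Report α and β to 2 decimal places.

α ≈ 5.90, β ≈ 15.96

With mean 0.27 fixed, write α = 0.27s, β = 0.73s where s = α+β.
Need P(θ < 0.13) = 0.05 under Beta(0.27s, 0.73s). Normal approximation: (q−m)/√(m(1−m)/s) ≈ z_{0.05} = -1.64, so s ≈ 0.27·0.73·(-1.64)²/(0.13−0.27)² = 27.2.
At s = 27.2: P(θ<0.13) ≈ 0.032. Adjusting to match 0.05 gives s ≈ 21.86.
So α = 0.27·21.86 ≈ 5.90, β = 0.73·21.86 ≈ 15.96.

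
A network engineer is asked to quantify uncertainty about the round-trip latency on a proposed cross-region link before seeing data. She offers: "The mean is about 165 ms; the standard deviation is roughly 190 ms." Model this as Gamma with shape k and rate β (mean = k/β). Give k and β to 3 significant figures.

For Gamma(k, rate β): mean = k/β, variance = k/β², so CV = 1/√k.
CV = SD/mean = 190/165 = 1.152, hence k = 1/CV² = 0.754.
Then β = k/mean = 0.754/165 = 0.00457.

k ≈ 0.754, β ≈ 0.00457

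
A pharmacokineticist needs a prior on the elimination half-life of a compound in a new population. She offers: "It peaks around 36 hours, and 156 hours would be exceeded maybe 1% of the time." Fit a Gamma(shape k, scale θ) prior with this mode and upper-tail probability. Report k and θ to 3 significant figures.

Gamma(k,θ) with k>1 has mode (k−1)θ, so θ = 36/(k−1).
Need P(X < 156) = 0.99 with θ tied to k this way. Start at k = 2, θ = 36: P(X<156) ≈ 0.930.
Too low — raise k to concentrate. Iterating converges to k ≈ 2.9.
Then θ = 36/(2.9−1) ≈ 18.9.

k ≈ 2.9, θ ≈ 18.9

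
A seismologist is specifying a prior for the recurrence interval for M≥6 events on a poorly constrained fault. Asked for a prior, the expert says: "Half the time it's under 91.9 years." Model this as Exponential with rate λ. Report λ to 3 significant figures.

λ ≈ 0.00754

Exponential median = ln 2 / λ, so λ = ln 2 / 91.9 = 0.00754.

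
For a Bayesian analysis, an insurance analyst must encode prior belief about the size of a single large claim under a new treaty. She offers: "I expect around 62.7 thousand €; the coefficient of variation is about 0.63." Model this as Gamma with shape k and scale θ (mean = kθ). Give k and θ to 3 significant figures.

k ≈ 2.52, θ ≈ 24.9

For Gamma(k, scale θ): mean = kθ, variance = kθ², so CV = 1/√k.
CV = 0.63, hence k = 1/CV² = 2.52.
Then θ = mean/k = 62.7/2.52 = 24.9.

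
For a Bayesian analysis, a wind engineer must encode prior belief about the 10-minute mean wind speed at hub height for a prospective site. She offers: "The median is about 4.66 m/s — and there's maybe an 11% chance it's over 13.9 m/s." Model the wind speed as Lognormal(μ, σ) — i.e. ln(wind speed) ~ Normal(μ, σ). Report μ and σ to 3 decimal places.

If T ~ Lognormal(μ,σ) then ln T ~ Normal(μ,σ), so the p-quantile of ln T is μ + z_p·σ.
ln(4.66) = 1.539 and ln(13.9) = 2.632; z_{0.5} = 0, z_{0.89} = 1.227.
σ = (2.632 − 1.539)/(1.227 − (0)) = 0.891.
μ = 1.539 − (0)·0.891 = 1.539.

μ ≈ 1.539, σ ≈ 0.891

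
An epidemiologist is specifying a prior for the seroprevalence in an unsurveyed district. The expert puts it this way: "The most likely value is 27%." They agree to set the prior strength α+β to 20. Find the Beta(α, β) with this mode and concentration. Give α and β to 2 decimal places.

α = 5.86, β = 14.14

For α,β > 1 the Beta mode is (α−1)/(α+β−2). With α+β = 20, the mode is (α−1)/18.
Set (α−1)/18 = 0.27 → α = 1 + 0.27·18 = 5.86.
β = 20 − α = 14.14.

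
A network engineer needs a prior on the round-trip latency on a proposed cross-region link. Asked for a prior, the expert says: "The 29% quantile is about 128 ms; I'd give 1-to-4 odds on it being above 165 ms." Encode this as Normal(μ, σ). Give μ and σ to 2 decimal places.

μ = 142.68, σ = 26.52

The p-quantile of Normal(μ,σ) is μ + z_p·σ, with z_{0.29} = -0.5534 and z_{0.8} = 0.8416.
Eliminate σ: μ = (z₂·x₁ − z₁·x₂)/(z₂ − z₁) = (0.8416·128 − (-0.5534)·165)/1.395 = 142.68.
Then σ = (x₂ − x₁)/(z₂ − z₁) = (165 − 128)/1.395 = 26.52.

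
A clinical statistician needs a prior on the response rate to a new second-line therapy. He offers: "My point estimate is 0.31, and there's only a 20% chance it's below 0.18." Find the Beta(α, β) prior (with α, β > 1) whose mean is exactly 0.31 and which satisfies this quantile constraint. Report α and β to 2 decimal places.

With mean 0.31 fixed, write α = 0.31s, β = 0.69s where s = α+β.
Need P(θ < 0.18) = 0.2 under Beta(0.31s, 0.69s). Normal approximation: (q−m)/√(m(1−m)/s) ≈ z_{0.2} = -0.842, so s ≈ 0.31·0.69·(-0.842)²/(0.18−0.31)² = 9.0.
At s = 9.0: P(θ<0.18) ≈ 0.206. Adjusting to match 0.2 gives s ≈ 9.30.
So α = 0.31·9.30 ≈ 2.88, β = 0.69·9.30 ≈ 6.42.

α ≈ 2.88, β ≈ 6.42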